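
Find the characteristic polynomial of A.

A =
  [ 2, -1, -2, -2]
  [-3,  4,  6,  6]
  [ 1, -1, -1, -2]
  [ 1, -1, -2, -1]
x^4 - 4*x^3 + 6*x^2 - 4*x + 1

Expanding det(x·I − A) (e.g. by cofactor expansion or by noting that A is similar to its Jordan form J, which has the same characteristic polynomial as A) gives
  χ_A(x) = x^4 - 4*x^3 + 6*x^2 - 4*x + 1
which factors as (x - 1)^4. The eigenvalues (with algebraic multiplicities) are λ = 1 with multiplicity 4.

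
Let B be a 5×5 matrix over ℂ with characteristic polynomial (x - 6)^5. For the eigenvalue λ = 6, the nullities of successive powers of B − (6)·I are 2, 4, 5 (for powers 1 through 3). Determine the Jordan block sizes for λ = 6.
Block sizes for λ = 6: [3, 2]

From the dimensions of kernels of powers, the number of Jordan blocks of size at least j is d_j − d_{j−1} where d_j = dim ker(N^j) (with d_0 = 0). Computing the differences gives [2, 2, 1].
The number of blocks of size exactly k is (#blocks of size ≥ k) − (#blocks of size ≥ k + 1), so the partition is: 1 block(s) of size 2, 1 block(s) of size 3.
In nonincreasing order the block sizes are [3, 2].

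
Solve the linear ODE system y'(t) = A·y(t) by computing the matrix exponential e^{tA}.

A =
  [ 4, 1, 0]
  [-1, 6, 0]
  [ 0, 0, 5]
e^{tA} =
  [-t*exp(5*t) + exp(5*t), t*exp(5*t), 0]
  [-t*exp(5*t), t*exp(5*t) + exp(5*t), 0]
  [0, 0, exp(5*t)]

Strategy: write A = P · J · P⁻¹ where J is a Jordan canonical form, so e^{tA} = P · e^{tJ} · P⁻¹, and e^{tJ} can be computed block-by-block.

A has Jordan form
J =
  [5, 1, 0]
  [0, 5, 0]
  [0, 0, 5]
(up to reordering of blocks).

Per-block formulas:
  For a 2×2 Jordan block J_2(5): exp(t · J_2(5)) = e^(5t)·(I + t·N), where N is the 2×2 nilpotent shift.
  For a 1×1 block at λ = 5: exp(t · [5]) = [e^(5t)].

After assembling e^{tJ} and conjugating by P, we get:

e^{tA} =
  [-t*exp(5*t) + exp(5*t), t*exp(5*t), 0]
  [-t*exp(5*t), t*exp(5*t) + exp(5*t), 0]
  [0, 0, exp(5*t)]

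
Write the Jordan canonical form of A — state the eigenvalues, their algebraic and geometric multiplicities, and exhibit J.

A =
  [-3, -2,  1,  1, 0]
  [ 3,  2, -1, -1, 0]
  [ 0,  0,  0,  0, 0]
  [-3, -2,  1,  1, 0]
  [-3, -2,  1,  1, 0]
J_2(0) ⊕ J_1(0) ⊕ J_1(0) ⊕ J_1(0)

The characteristic polynomial is
  det(x·I − A) = x^5

Eigenvalues and multiplicities (the geometric multiplicity of λ is n − rank(A − λI), which equals the number of Jordan blocks for λ):
  λ = 0: algebraic multiplicity = 5, geometric multiplicity = 4

Determining the block sizes for each eigenvalue:
  λ = 0: 4 blocks summing to 5 forces exactly one block of size 2 and the rest size 1 → block sizes [2, 1, 1, 1]

Assembling the blocks gives a Jordan form
J =
  [0, 1, 0, 0, 0]
  [0, 0, 0, 0, 0]
  [0, 0, 0, 0, 0]
  [0, 0, 0, 0, 0]
  [0, 0, 0, 0, 0]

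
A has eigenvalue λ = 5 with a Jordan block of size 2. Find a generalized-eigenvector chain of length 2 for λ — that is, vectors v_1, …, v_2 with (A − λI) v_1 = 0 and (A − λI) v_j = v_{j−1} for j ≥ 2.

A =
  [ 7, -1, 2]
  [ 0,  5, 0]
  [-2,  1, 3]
A Jordan chain for λ = 5 of length 2:
v_1 = (2, 0, -2)ᵀ
v_2 = (1, 0, 0)ᵀ

Let N = A − (5)·I. We want v_2 with N^2 v_2 = 0 but N^1 v_2 ≠ 0; then v_{j-1} := N · v_j for j = 2, …, 2.

Pick v_2 = (1, 0, 0)ᵀ.
Then v_1 = N · v_2 = (2, 0, -2)ᵀ.

Sanity check: (A − (5)·I) v_1 = (0, 0, 0)ᵀ = 0. ✓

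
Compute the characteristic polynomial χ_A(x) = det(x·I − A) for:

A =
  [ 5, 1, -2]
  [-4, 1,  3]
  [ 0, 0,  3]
x^3 - 9*x^2 + 27*x - 27

Expanding det(x·I − A) (e.g. by cofactor expansion or by noting that A is similar to its Jordan form J, which has the same characteristic polynomial as A) gives
  χ_A(x) = x^3 - 9*x^2 + 27*x - 27
which factors as (x - 3)^3. The eigenvalues (with algebraic multiplicities) are λ = 3 with multiplicity 3.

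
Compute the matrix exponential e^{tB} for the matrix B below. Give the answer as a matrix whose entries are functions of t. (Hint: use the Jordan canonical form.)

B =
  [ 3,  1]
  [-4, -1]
e^{tB} =
  [2*t*exp(t) + exp(t), t*exp(t)]
  [-4*t*exp(t), -2*t*exp(t) + exp(t)]

Strategy: write B = P · J · P⁻¹ where J is a Jordan canonical form, so e^{tB} = P · e^{tJ} · P⁻¹, and e^{tJ} can be computed block-by-block.

B has Jordan form
J =
  [1, 1]
  [0, 1]
(up to reordering of blocks).

Per-block formulas:
  For a 2×2 Jordan block J_2(1): exp(t · J_2(1)) = e^(1t)·(I + t·N), where N is the 2×2 nilpotent shift.

After assembling e^{tJ} and conjugating by P, we get:

e^{tB} =
  [2*t*exp(t) + exp(t), t*exp(t)]
  [-4*t*exp(t), -2*t*exp(t) + exp(t)]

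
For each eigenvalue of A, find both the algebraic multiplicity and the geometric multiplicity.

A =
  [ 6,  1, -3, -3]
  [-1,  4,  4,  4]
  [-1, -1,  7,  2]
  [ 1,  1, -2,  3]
λ = 5: alg = 4, geom = 2

Step 1 — factor the characteristic polynomial to read off the algebraic multiplicities:
  χ_A(x) = (x - 5)^4

Step 2 — compute geometric multiplicities via the rank-nullity identity g(λ) = n − rank(A − λI):
  rank(A − (5)·I) = 2, so dim ker(A − (5)·I) = n − 2 = 2

Summary:
  λ = 5: algebraic multiplicity = 4, geometric multiplicity = 2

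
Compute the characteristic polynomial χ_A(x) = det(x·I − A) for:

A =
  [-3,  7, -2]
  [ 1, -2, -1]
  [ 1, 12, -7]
x^3 + 12*x^2 + 48*x + 64

Expanding det(x·I − A) (e.g. by cofactor expansion or by noting that A is similar to its Jordan form J, which has the same characteristic polynomial as A) gives
  χ_A(x) = x^3 + 12*x^2 + 48*x + 64
which factors as (x + 4)^3. The eigenvalues (with algebraic multiplicities) are λ = -4 with multiplicity 3.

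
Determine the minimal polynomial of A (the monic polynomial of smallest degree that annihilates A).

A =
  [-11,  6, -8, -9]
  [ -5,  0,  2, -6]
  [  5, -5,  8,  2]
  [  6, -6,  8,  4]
x^4 - x^3 - 18*x^2 + 52*x - 40

The characteristic polynomial is χ_A(x) = (x - 2)^3*(x + 5), so the eigenvalues are known. The minimal polynomial is
  m_A(x) = Π_λ (x − λ)^{k_λ}
where k_λ is the size of the *largest* Jordan block for λ (equivalently, the smallest k with (A − λI)^k v = 0 for every generalised eigenvector v of λ).

  λ = -5: largest Jordan block has size 1, contributing (x + 5)
  λ = 2: largest Jordan block has size 3, contributing (x − 2)^3

So m_A(x) = (x - 2)^3*(x + 5) = x^4 - x^3 - 18*x^2 + 52*x - 40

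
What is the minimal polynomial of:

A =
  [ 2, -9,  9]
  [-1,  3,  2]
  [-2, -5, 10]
x^3 - 15*x^2 + 75*x - 125

The characteristic polynomial is χ_A(x) = (x - 5)^3, so the eigenvalues are known. The minimal polynomial is
  m_A(x) = Π_λ (x − λ)^{k_λ}
where k_λ is the size of the *largest* Jordan block for λ (equivalently, the smallest k with (A − λI)^k v = 0 for every generalised eigenvector v of λ).

  λ = 5: largest Jordan block has size 3, contributing (x − 5)^3

So m_A(x) = (x - 5)^3 = x^3 - 15*x^2 + 75*x - 125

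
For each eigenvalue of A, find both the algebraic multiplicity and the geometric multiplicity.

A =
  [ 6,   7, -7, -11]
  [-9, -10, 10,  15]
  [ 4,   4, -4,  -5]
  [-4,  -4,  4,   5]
λ = -1: alg = 3, geom = 1; λ = 0: alg = 1, geom = 1

Step 1 — factor the characteristic polynomial to read off the algebraic multiplicities:
  χ_A(x) = x*(x + 1)^3

Step 2 — compute geometric multiplicities via the rank-nullity identity g(λ) = n − rank(A − λI):
  rank(A − (-1)·I) = 3, so dim ker(A − (-1)·I) = n − 3 = 1
  rank(A − (0)·I) = 3, so dim ker(A − (0)·I) = n − 3 = 1

Summary:
  λ = -1: algebraic multiplicity = 3, geometric multiplicity = 1
  λ = 0: algebraic multiplicity = 1, geometric multiplicity = 1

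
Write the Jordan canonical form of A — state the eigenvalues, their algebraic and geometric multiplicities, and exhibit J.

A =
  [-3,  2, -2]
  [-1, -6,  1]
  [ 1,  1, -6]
J_2(-5) ⊕ J_1(-5)

The characteristic polynomial is
  det(x·I − A) = x^3 + 15*x^2 + 75*x + 125 = (x + 5)^3

Eigenvalues and multiplicities (the geometric multiplicity of λ is n − rank(A − λI), which equals the number of Jordan blocks for λ):
  λ = -5: algebraic multiplicity = 3, geometric multiplicity = 2

Determining the block sizes for each eigenvalue:
  λ = -5: 2 blocks summing to 3 forces exactly one block of size 2 and the rest size 1 → block sizes [2, 1]

Assembling the blocks gives a Jordan form
J =
  [-5,  1,  0]
  [ 0, -5,  0]
  [ 0,  0, -5]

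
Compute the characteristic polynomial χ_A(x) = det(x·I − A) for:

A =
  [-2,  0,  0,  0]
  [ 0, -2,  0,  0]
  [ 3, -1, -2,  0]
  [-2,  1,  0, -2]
x^4 + 8*x^3 + 24*x^2 + 32*x + 16

Expanding det(x·I − A) (e.g. by cofactor expansion or by noting that A is similar to its Jordan form J, which has the same characteristic polynomial as A) gives
  χ_A(x) = x^4 + 8*x^3 + 24*x^2 + 32*x + 16
which factors as (x + 2)^4. The eigenvalues (with algebraic multiplicities) are λ = -2 with multiplicity 4.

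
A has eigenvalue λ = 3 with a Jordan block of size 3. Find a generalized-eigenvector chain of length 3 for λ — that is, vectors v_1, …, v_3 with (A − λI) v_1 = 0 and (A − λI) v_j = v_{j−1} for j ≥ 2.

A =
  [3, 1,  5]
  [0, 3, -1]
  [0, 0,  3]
A Jordan chain for λ = 3 of length 3:
v_1 = (-1, 0, 0)ᵀ
v_2 = (5, -1, 0)ᵀ
v_3 = (0, 0, 1)ᵀ

Let N = A − (3)·I. We want v_3 with N^3 v_3 = 0 but N^2 v_3 ≠ 0; then v_{j-1} := N · v_j for j = 3, …, 2.

Pick v_3 = (0, 0, 1)ᵀ.
Then v_2 = N · v_3 = (5, -1, 0)ᵀ.
Then v_1 = N · v_2 = (-1, 0, 0)ᵀ.

Sanity check: (A − (3)·I) v_1 = (0, 0, 0)ᵀ = 0. ✓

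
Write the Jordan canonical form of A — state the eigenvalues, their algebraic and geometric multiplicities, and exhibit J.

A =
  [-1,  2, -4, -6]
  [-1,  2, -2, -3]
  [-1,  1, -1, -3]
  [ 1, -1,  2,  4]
J_2(1) ⊕ J_1(1) ⊕ J_1(1)

The characteristic polynomial is
  det(x·I − A) = x^4 - 4*x^3 + 6*x^2 - 4*x + 1 = (x - 1)^4

Eigenvalues and multiplicities (the geometric multiplicity of λ is n − rank(A − λI), which equals the number of Jordan blocks for λ):
  λ = 1: algebraic multiplicity = 4, geometric multiplicity = 3

Determining the block sizes for each eigenvalue:
  λ = 1: 3 blocks summing to 4 forces exactly one block of size 2 and the rest size 1 → block sizes [2, 1, 1]

Assembling the blocks gives a Jordan form
J =
  [1, 1, 0, 0]
  [0, 1, 0, 0]
  [0, 0, 1, 0]
  [0, 0, 0, 1]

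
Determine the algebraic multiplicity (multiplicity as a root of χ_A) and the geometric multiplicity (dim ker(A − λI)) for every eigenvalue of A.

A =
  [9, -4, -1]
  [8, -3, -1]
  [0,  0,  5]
λ = 1: alg = 1, geom = 1; λ = 5: alg = 2, geom = 1

Step 1 — factor the characteristic polynomial to read off the algebraic multiplicities:
  χ_A(x) = (x - 5)^2*(x - 1)

Step 2 — compute geometric multiplicities via the rank-nullity identity g(λ) = n − rank(A − λI):
  rank(A − (1)·I) = 2, so dim ker(A − (1)·I) = n − 2 = 1
  rank(A − (5)·I) = 2, so dim ker(A − (5)·I) = n − 2 = 1

Summary:
  λ = 1: algebraic multiplicity = 1, geometric multiplicity = 1
  λ = 5: algebraic multiplicity = 2, geometric multiplicity = 1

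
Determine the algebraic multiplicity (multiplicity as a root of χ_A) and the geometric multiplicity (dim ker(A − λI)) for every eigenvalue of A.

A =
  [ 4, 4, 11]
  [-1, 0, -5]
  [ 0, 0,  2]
λ = 2: alg = 3, geom = 1

Step 1 — factor the characteristic polynomial to read off the algebraic multiplicities:
  χ_A(x) = (x - 2)^3

Step 2 — compute geometric multiplicities via the rank-nullity identity g(λ) = n − rank(A − λI):
  rank(A − (2)·I) = 2, so dim ker(A − (2)·I) = n − 2 = 1

Summary:
  λ = 2: algebraic multiplicity = 3, geometric multiplicity = 1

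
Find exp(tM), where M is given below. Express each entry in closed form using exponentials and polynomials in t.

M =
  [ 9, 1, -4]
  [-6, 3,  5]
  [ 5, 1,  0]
e^{tM} =
  [-t^2*exp(4*t)/2 + 5*t*exp(4*t) + exp(4*t), t*exp(4*t), t^2*exp(4*t)/2 - 4*t*exp(4*t)]
  [t^2*exp(4*t)/2 - 6*t*exp(4*t), -t*exp(4*t) + exp(4*t), -t^2*exp(4*t)/2 + 5*t*exp(4*t)]
  [-t^2*exp(4*t)/2 + 5*t*exp(4*t), t*exp(4*t), t^2*exp(4*t)/2 - 4*t*exp(4*t) + exp(4*t)]

Strategy: write M = P · J · P⁻¹ where J is a Jordan canonical form, so e^{tM} = P · e^{tJ} · P⁻¹, and e^{tJ} can be computed block-by-block.

M has Jordan form
J =
  [4, 1, 0]
  [0, 4, 1]
  [0, 0, 4]
(up to reordering of blocks).

Per-block formulas:
  For a 3×3 Jordan block J_3(4): exp(t · J_3(4)) = e^(4t)·(I + t·N + (t^2/2)·N^2), where N is the 3×3 nilpotent shift.

After assembling e^{tJ} and conjugating by P, we get:

e^{tM} =
  [-t^2*exp(4*t)/2 + 5*t*exp(4*t) + exp(4*t), t*exp(4*t), t^2*exp(4*t)/2 - 4*t*exp(4*t)]
  [t^2*exp(4*t)/2 - 6*t*exp(4*t), -t*exp(4*t) + exp(4*t), -t^2*exp(4*t)/2 + 5*t*exp(4*t)]
  [-t^2*exp(4*t)/2 + 5*t*exp(4*t), t*exp(4*t), t^2*exp(4*t)/2 - 4*t*exp(4*t) + exp(4*t)]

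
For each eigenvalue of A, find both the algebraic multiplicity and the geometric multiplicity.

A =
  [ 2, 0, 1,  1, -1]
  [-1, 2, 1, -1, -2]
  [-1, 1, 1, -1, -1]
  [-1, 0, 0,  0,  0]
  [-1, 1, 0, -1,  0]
λ = 1: alg = 5, geom = 2

Step 1 — factor the characteristic polynomial to read off the algebraic multiplicities:
  χ_A(x) = (x - 1)^5

Step 2 — compute geometric multiplicities via the rank-nullity identity g(λ) = n − rank(A − λI):
  rank(A − (1)·I) = 3, so dim ker(A − (1)·I) = n − 3 = 2

Summary:
  λ = 1: algebraic multiplicity = 5, geometric multiplicity = 2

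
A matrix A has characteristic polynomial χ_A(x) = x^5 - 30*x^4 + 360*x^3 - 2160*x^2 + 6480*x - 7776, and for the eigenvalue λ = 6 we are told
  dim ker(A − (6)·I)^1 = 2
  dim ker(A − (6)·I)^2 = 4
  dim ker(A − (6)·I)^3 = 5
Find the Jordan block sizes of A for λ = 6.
Block sizes for λ = 6: [3, 2]

From the dimensions of kernels of powers, the number of Jordan blocks of size at least j is d_j − d_{j−1} where d_j = dim ker(N^j) (with d_0 = 0). Computing the differences gives [2, 2, 1].
The number of blocks of size exactly k is (#blocks of size ≥ k) − (#blocks of size ≥ k + 1), so the partition is: 1 block(s) of size 2, 1 block(s) of size 3.
In nonincreasing order the block sizes are [3, 2].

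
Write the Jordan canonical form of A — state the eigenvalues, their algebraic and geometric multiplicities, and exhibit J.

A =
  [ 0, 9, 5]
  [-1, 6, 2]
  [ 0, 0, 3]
J_3(3)

The characteristic polynomial is
  det(x·I − A) = x^3 - 9*x^2 + 27*x - 27 = (x - 3)^3

Eigenvalues and multiplicities (the geometric multiplicity of λ is n − rank(A − λI), which equals the number of Jordan blocks for λ):
  λ = 3: algebraic multiplicity = 3, geometric multiplicity = 1

Determining the block sizes for each eigenvalue:
  λ = 3: one block (gm = 1), so the single block has size am = 3 → block sizes [3]

Assembling the blocks gives a Jordan form
J =
  [3, 1, 0]
  [0, 3, 1]
  [0, 0, 3]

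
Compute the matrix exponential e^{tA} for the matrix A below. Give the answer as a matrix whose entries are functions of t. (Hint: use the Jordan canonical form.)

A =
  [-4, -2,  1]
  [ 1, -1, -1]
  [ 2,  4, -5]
e^{tA} =
  [exp(-4*t), -2*exp(-3*t) + 2*exp(-4*t), exp(-3*t) - exp(-4*t)]
  [exp(-3*t) - exp(-4*t), 3*exp(-3*t) - 2*exp(-4*t), -exp(-3*t) + exp(-4*t)]
  [2*exp(-3*t) - 2*exp(-4*t), 4*exp(-3*t) - 4*exp(-4*t), -exp(-3*t) + 2*exp(-4*t)]

Strategy: write A = P · J · P⁻¹ where J is a Jordan canonical form, so e^{tA} = P · e^{tJ} · P⁻¹, and e^{tJ} can be computed block-by-block.

A has Jordan form
J =
  [-4,  0,  0]
  [ 0, -3,  0]
  [ 0,  0, -3]
(up to reordering of blocks).

Per-block formulas:
  For a 1×1 block at λ = -3: exp(t · [-3]) = [e^(-3t)].
  For a 1×1 block at λ = -4: exp(t · [-4]) = [e^(-4t)].

After assembling e^{tJ} and conjugating by P, we get:

e^{tA} =
  [exp(-4*t), -2*exp(-3*t) + 2*exp(-4*t), exp(-3*t) - exp(-4*t)]
  [exp(-3*t) - exp(-4*t), 3*exp(-3*t) - 2*exp(-4*t), -exp(-3*t) + exp(-4*t)]
  [2*exp(-3*t) - 2*exp(-4*t), 4*exp(-3*t) - 4*exp(-4*t), -exp(-3*t) + 2*exp(-4*t)]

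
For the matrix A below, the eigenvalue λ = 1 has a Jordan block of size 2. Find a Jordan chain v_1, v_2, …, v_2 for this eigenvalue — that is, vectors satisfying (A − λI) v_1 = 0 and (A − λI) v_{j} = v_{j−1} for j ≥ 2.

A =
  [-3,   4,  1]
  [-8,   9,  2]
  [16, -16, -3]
A Jordan chain for λ = 1 of length 2:
v_1 = (-4, -8, 16)ᵀ
v_2 = (1, 0, 0)ᵀ

Let N = A − (1)·I. We want v_2 with N^2 v_2 = 0 but N^1 v_2 ≠ 0; then v_{j-1} := N · v_j for j = 2, …, 2.

Pick v_2 = (1, 0, 0)ᵀ.
Then v_1 = N · v_2 = (-4, -8, 16)ᵀ.

Sanity check: (A − (1)·I) v_1 = (0, 0, 0)ᵀ = 0. ✓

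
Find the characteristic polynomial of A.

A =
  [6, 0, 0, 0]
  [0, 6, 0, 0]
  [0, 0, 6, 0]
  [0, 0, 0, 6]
x^4 - 24*x^3 + 216*x^2 - 864*x + 1296

Expanding det(x·I − A) (e.g. by cofactor expansion or by noting that A is similar to its Jordan form J, which has the same characteristic polynomial as A) gives
  χ_A(x) = x^4 - 24*x^3 + 216*x^2 - 864*x + 1296
which factors as (x - 6)^4. The eigenvalues (with algebraic multiplicities) are λ = 6 with multiplicity 4.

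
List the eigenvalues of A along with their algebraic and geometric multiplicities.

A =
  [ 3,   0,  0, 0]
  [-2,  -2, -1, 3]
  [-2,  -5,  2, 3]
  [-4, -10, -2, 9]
λ = 3: alg = 4, geom = 3

Step 1 — factor the characteristic polynomial to read off the algebraic multiplicities:
  χ_A(x) = (x - 3)^4

Step 2 — compute geometric multiplicities via the rank-nullity identity g(λ) = n − rank(A − λI):
  rank(A − (3)·I) = 1, so dim ker(A − (3)·I) = n − 1 = 3

Summary:
  λ = 3: algebraic multiplicity = 4, geometric multiplicity = 3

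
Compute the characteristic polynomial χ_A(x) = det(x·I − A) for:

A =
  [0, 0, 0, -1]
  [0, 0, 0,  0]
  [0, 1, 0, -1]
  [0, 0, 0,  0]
x^4

Expanding det(x·I − A) (e.g. by cofactor expansion or by noting that A is similar to its Jordan form J, which has the same characteristic polynomial as A) gives
  χ_A(x) = x^4
which factors as x^4. The eigenvalues (with algebraic multiplicities) are λ = 0 with multiplicity 4.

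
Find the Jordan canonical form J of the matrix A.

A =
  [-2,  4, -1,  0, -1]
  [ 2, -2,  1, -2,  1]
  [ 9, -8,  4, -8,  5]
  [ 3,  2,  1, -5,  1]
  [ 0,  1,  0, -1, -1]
J_1(-2) ⊕ J_3(-1) ⊕ J_1(-1)

The characteristic polynomial is
  det(x·I − A) = x^5 + 6*x^4 + 14*x^3 + 16*x^2 + 9*x + 2 = (x + 1)^4*(x + 2)

Eigenvalues and multiplicities (the geometric multiplicity of λ is n − rank(A − λI), which equals the number of Jordan blocks for λ):
  λ = -2: algebraic multiplicity = 1, geometric multiplicity = 1
  λ = -1: algebraic multiplicity = 4, geometric multiplicity = 2

Determining the block sizes for each eigenvalue:
  λ = -2: one block (gm = 1), so the single block has size am = 1 → block sizes [1]
  λ = -1: with am = 4 and gm = 2, the partition is not yet determined (e.g. several partitions of 4 into 2 parts exist). Let N = A − (-1)·I. Computing rank(N^1) = 3, rank(N^2) = 2, rank(N^3) = 1; the number of blocks of size ≥ j is rank(N^{j−1}) − rank(N^j), giving [2, 1, 1]. So we have 1 block(s) of size 3, 1 block(s) of size 1 → block sizes [3, 1]

Assembling the blocks gives a Jordan form
J =
  [-2,  0,  0,  0,  0]
  [ 0, -1,  1,  0,  0]
  [ 0,  0, -1,  1,  0]
  [ 0,  0,  0, -1,  0]
  [ 0,  0,  0,  0, -1]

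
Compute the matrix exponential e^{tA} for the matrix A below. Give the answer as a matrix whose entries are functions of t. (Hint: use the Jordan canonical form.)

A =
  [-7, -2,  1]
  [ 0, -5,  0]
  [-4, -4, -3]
e^{tA} =
  [-2*t*exp(-5*t) + exp(-5*t), -2*t*exp(-5*t), t*exp(-5*t)]
  [0, exp(-5*t), 0]
  [-4*t*exp(-5*t), -4*t*exp(-5*t), 2*t*exp(-5*t) + exp(-5*t)]

Strategy: write A = P · J · P⁻¹ where J is a Jordan canonical form, so e^{tA} = P · e^{tJ} · P⁻¹, and e^{tJ} can be computed block-by-block.

A has Jordan form
J =
  [-5,  1,  0]
  [ 0, -5,  0]
  [ 0,  0, -5]
(up to reordering of blocks).

Per-block formulas:
  For a 2×2 Jordan block J_2(-5): exp(t · J_2(-5)) = e^(-5t)·(I + t·N), where N is the 2×2 nilpotent shift.
  For a 1×1 block at λ = -5: exp(t · [-5]) = [e^(-5t)].

After assembling e^{tJ} and conjugating by P, we get:

e^{tA} =
  [-2*t*exp(-5*t) + exp(-5*t), -2*t*exp(-5*t), t*exp(-5*t)]
  [0, exp(-5*t), 0]
  [-4*t*exp(-5*t), -4*t*exp(-5*t), 2*t*exp(-5*t) + exp(-5*t)]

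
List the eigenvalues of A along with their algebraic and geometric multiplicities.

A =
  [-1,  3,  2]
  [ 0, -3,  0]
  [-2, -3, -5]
λ = -3: alg = 3, geom = 2

Step 1 — factor the characteristic polynomial to read off the algebraic multiplicities:
  χ_A(x) = (x + 3)^3

Step 2 — compute geometric multiplicities via the rank-nullity identity g(λ) = n − rank(A − λI):
  rank(A − (-3)·I) = 1, so dim ker(A − (-3)·I) = n − 1 = 2

Summary:
  λ = -3: algebraic multiplicity = 3, geometric multiplicity = 2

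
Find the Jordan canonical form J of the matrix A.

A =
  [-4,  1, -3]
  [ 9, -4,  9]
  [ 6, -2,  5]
J_2(-1) ⊕ J_1(-1)

The characteristic polynomial is
  det(x·I − A) = x^3 + 3*x^2 + 3*x + 1 = (x + 1)^3

Eigenvalues and multiplicities (the geometric multiplicity of λ is n − rank(A − λI), which equals the number of Jordan blocks for λ):
  λ = -1: algebraic multiplicity = 3, geometric multiplicity = 2

Determining the block sizes for each eigenvalue:
  λ = -1: 2 blocks summing to 3 forces exactly one block of size 2 and the rest size 1 → block sizes [2, 1]

Assembling the blocks gives a Jordan form
J =
  [-1,  1,  0]
  [ 0, -1,  0]
  [ 0,  0, -1]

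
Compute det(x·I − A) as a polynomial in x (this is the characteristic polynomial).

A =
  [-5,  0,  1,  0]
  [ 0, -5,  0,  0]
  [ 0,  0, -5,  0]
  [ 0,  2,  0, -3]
x^4 + 18*x^3 + 120*x^2 + 350*x + 375

Expanding det(x·I − A) (e.g. by cofactor expansion or by noting that A is similar to its Jordan form J, which has the same characteristic polynomial as A) gives
  χ_A(x) = x^4 + 18*x^3 + 120*x^2 + 350*x + 375
which factors as (x + 3)*(x + 5)^3. The eigenvalues (with algebraic multiplicities) are λ = -5 with multiplicity 3, λ = -3 with multiplicity 1.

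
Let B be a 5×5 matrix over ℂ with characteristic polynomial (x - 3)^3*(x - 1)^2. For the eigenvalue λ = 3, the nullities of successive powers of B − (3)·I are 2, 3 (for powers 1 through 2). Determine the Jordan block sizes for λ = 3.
Block sizes for λ = 3: [2, 1]

From the dimensions of kernels of powers, the number of Jordan blocks of size at least j is d_j − d_{j−1} where d_j = dim ker(N^j) (with d_0 = 0). Computing the differences gives [2, 1].
The number of blocks of size exactly k is (#blocks of size ≥ k) − (#blocks of size ≥ k + 1), so the partition is: 1 block(s) of size 1, 1 block(s) of size 2.
In nonincreasing order the block sizes are [2, 1].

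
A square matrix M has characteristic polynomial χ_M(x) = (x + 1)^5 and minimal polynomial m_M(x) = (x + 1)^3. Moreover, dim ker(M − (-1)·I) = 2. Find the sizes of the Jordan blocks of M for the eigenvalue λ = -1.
Block sizes for λ = -1: [3, 2]

Step 1 — from the characteristic polynomial, algebraic multiplicity of λ = -1 is 5. From dim ker(M − (-1)·I) = 2, there are exactly 2 Jordan blocks for λ = -1.
Step 2 — from the minimal polynomial, the factor (x + 1)^3 tells us the largest block for λ = -1 has size 3.
Step 3 — with total size 5, 2 blocks, and largest block 3, the block sizes (in nonincreasing order) are [3, 2].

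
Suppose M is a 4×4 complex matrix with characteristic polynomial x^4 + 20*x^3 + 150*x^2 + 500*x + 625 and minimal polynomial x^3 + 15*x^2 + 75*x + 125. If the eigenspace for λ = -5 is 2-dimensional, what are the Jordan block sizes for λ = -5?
Block sizes for λ = -5: [3, 1]

Step 1 — from the characteristic polynomial, algebraic multiplicity of λ = -5 is 4. From dim ker(M − (-5)·I) = 2, there are exactly 2 Jordan blocks for λ = -5.
Step 2 — from the minimal polynomial, the factor (x + 5)^3 tells us the largest block for λ = -5 has size 3.
Step 3 — with total size 4, 2 blocks, and largest block 3, the block sizes (in nonincreasing order) are [3, 1].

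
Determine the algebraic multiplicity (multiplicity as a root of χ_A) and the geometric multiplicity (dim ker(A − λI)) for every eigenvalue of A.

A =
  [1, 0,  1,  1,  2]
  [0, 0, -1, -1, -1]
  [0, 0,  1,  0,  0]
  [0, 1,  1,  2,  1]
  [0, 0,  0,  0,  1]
λ = 1: alg = 5, geom = 3

Step 1 — factor the characteristic polynomial to read off the algebraic multiplicities:
  χ_A(x) = (x - 1)^5

Step 2 — compute geometric multiplicities via the rank-nullity identity g(λ) = n − rank(A − λI):
  rank(A − (1)·I) = 2, so dim ker(A − (1)·I) = n − 2 = 3

Summary:
  λ = 1: algebraic multiplicity = 5, geometric multiplicity = 3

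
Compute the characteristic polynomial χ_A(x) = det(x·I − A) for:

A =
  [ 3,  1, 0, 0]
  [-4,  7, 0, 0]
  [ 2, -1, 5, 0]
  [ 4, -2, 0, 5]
x^4 - 20*x^3 + 150*x^2 - 500*x + 625

Expanding det(x·I − A) (e.g. by cofactor expansion or by noting that A is similar to its Jordan form J, which has the same characteristic polynomial as A) gives
  χ_A(x) = x^4 - 20*x^3 + 150*x^2 - 500*x + 625
which factors as (x - 5)^4. The eigenvalues (with algebraic multiplicities) are λ = 5 with multiplicity 4.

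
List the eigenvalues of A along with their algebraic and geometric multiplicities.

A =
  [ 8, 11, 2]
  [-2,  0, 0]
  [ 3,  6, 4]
λ = 4: alg = 3, geom = 1

Step 1 — factor the characteristic polynomial to read off the algebraic multiplicities:
  χ_A(x) = (x - 4)^3

Step 2 — compute geometric multiplicities via the rank-nullity identity g(λ) = n − rank(A − λI):
  rank(A − (4)·I) = 2, so dim ker(A − (4)·I) = n − 2 = 1

Summary:
  λ = 4: algebraic multiplicity = 3, geometric multiplicity = 1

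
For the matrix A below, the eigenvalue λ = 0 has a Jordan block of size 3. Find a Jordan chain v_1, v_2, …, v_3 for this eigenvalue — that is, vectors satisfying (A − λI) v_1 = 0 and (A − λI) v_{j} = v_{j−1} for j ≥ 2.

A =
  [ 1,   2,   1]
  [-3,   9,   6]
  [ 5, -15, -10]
A Jordan chain for λ = 0 of length 3:
v_1 = (5, -15, 25)ᵀ
v_2 = (2, 9, -15)ᵀ
v_3 = (0, 1, 0)ᵀ

Let N = A − (0)·I. We want v_3 with N^3 v_3 = 0 but N^2 v_3 ≠ 0; then v_{j-1} := N · v_j for j = 3, …, 2.

Pick v_3 = (0, 1, 0)ᵀ.
Then v_2 = N · v_3 = (2, 9, -15)ᵀ.
Then v_1 = N · v_2 = (5, -15, 25)ᵀ.

Sanity check: (A − (0)·I) v_1 = (0, 0, 0)ᵀ = 0. ✓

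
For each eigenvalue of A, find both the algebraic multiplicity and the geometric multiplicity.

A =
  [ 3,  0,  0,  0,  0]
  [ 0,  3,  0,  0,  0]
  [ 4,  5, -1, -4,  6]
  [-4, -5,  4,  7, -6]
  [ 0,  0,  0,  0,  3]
λ = 3: alg = 5, geom = 4

Step 1 — factor the characteristic polynomial to read off the algebraic multiplicities:
  χ_A(x) = (x - 3)^5

Step 2 — compute geometric multiplicities via the rank-nullity identity g(λ) = n − rank(A − λI):
  rank(A − (3)·I) = 1, so dim ker(A − (3)·I) = n − 1 = 4

Summary:
  λ = 3: algebraic multiplicity = 5, geometric multiplicity = 4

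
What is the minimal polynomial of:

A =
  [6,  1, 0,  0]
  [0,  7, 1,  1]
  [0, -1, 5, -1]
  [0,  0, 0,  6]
x^3 - 18*x^2 + 108*x - 216

The characteristic polynomial is χ_A(x) = (x - 6)^4, so the eigenvalues are known. The minimal polynomial is
  m_A(x) = Π_λ (x − λ)^{k_λ}
where k_λ is the size of the *largest* Jordan block for λ (equivalently, the smallest k with (A − λI)^k v = 0 for every generalised eigenvector v of λ).

  λ = 6: largest Jordan block has size 3, contributing (x − 6)^3

So m_A(x) = (x - 6)^3 = x^3 - 18*x^2 + 108*x - 216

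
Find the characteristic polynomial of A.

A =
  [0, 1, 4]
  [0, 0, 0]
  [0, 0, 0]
x^3

Expanding det(x·I − A) (e.g. by cofactor expansion or by noting that A is similar to its Jordan form J, which has the same characteristic polynomial as A) gives
  χ_A(x) = x^3
which factors as x^3. The eigenvalues (with algebraic multiplicities) are λ = 0 with multiplicity 3.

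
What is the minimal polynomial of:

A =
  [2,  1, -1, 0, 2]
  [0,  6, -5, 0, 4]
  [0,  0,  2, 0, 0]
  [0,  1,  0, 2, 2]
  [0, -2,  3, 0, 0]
x^4 - 10*x^3 + 36*x^2 - 56*x + 32

The characteristic polynomial is χ_A(x) = (x - 4)*(x - 2)^4, so the eigenvalues are known. The minimal polynomial is
  m_A(x) = Π_λ (x − λ)^{k_λ}
where k_λ is the size of the *largest* Jordan block for λ (equivalently, the smallest k with (A − λI)^k v = 0 for every generalised eigenvector v of λ).

  λ = 2: largest Jordan block has size 3, contributing (x − 2)^3
  λ = 4: largest Jordan block has size 1, contributing (x − 4)

So m_A(x) = (x - 4)*(x - 2)^3 = x^4 - 10*x^3 + 36*x^2 - 56*x + 32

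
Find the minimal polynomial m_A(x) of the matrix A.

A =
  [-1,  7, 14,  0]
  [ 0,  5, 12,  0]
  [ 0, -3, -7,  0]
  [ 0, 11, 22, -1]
x^2 + 2*x + 1

The characteristic polynomial is χ_A(x) = (x + 1)^4, so the eigenvalues are known. The minimal polynomial is
  m_A(x) = Π_λ (x − λ)^{k_λ}
where k_λ is the size of the *largest* Jordan block for λ (equivalently, the smallest k with (A − λI)^k v = 0 for every generalised eigenvector v of λ).

  λ = -1: largest Jordan block has size 2, contributing (x + 1)^2

So m_A(x) = (x + 1)^2 = x^2 + 2*x + 1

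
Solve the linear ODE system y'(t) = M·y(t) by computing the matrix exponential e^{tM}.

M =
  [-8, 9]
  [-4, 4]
e^{tM} =
  [-6*t*exp(-2*t) + exp(-2*t), 9*t*exp(-2*t)]
  [-4*t*exp(-2*t), 6*t*exp(-2*t) + exp(-2*t)]

Strategy: write M = P · J · P⁻¹ where J is a Jordan canonical form, so e^{tM} = P · e^{tJ} · P⁻¹, and e^{tJ} can be computed block-by-block.

M has Jordan form
J =
  [-2,  1]
  [ 0, -2]
(up to reordering of blocks).

Per-block formulas:
  For a 2×2 Jordan block J_2(-2): exp(t · J_2(-2)) = e^(-2t)·(I + t·N), where N is the 2×2 nilpotent shift.

After assembling e^{tJ} and conjugating by P, we get:

e^{tM} =
  [-6*t*exp(-2*t) + exp(-2*t), 9*t*exp(-2*t)]
  [-4*t*exp(-2*t), 6*t*exp(-2*t) + exp(-2*t)]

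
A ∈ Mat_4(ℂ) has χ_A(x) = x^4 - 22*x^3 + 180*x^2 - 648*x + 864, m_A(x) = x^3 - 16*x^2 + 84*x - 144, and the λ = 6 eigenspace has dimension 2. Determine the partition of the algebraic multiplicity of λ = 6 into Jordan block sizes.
Block sizes for λ = 6: [2, 1]

Step 1 — from the characteristic polynomial, algebraic multiplicity of λ = 6 is 3. From dim ker(A − (6)·I) = 2, there are exactly 2 Jordan blocks for λ = 6.
Step 2 — from the minimal polynomial, the factor (x − 6)^2 tells us the largest block for λ = 6 has size 2.
Step 3 — with total size 3, 2 blocks, and largest block 2, the block sizes (in nonincreasing order) are [2, 1].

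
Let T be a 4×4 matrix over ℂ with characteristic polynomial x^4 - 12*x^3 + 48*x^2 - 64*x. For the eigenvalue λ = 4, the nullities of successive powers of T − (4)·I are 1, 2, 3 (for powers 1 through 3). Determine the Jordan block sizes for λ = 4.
Block sizes for λ = 4: [3]

From the dimensions of kernels of powers, the number of Jordan blocks of size at least j is d_j − d_{j−1} where d_j = dim ker(N^j) (with d_0 = 0). Computing the differences gives [1, 1, 1].
The number of blocks of size exactly k is (#blocks of size ≥ k) − (#blocks of size ≥ k + 1), so the partition is: 1 block(s) of size 3.
In nonincreasing order the block sizes are [3].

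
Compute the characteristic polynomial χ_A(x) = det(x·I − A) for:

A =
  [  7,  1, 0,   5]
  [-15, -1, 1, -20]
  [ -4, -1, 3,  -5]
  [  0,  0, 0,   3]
x^4 - 12*x^3 + 54*x^2 - 108*x + 81

Expanding det(x·I − A) (e.g. by cofactor expansion or by noting that A is similar to its Jordan form J, which has the same characteristic polynomial as A) gives
  χ_A(x) = x^4 - 12*x^3 + 54*x^2 - 108*x + 81
which factors as (x - 3)^4. The eigenvalues (with algebraic multiplicities) are λ = 3 with multiplicity 4.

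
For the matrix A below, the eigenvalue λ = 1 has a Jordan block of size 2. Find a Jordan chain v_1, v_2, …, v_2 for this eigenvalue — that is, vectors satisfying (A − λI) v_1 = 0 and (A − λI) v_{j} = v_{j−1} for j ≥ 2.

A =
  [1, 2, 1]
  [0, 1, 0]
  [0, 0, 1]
A Jordan chain for λ = 1 of length 2:
v_1 = (2, 0, 0)ᵀ
v_2 = (0, 1, 0)ᵀ

Let N = A − (1)·I. We want v_2 with N^2 v_2 = 0 but N^1 v_2 ≠ 0; then v_{j-1} := N · v_j for j = 2, …, 2.

Pick v_2 = (0, 1, 0)ᵀ.
Then v_1 = N · v_2 = (2, 0, 0)ᵀ.

Sanity check: (A − (1)·I) v_1 = (0, 0, 0)ᵀ = 0. ✓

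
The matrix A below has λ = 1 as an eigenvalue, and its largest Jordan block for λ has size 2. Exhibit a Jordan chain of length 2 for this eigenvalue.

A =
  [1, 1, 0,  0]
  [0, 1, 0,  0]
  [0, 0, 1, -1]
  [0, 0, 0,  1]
A Jordan chain for λ = 1 of length 2:
v_1 = (1, 0, 0, 0)ᵀ
v_2 = (0, 1, 0, 0)ᵀ

Let N = A − (1)·I. We want v_2 with N^2 v_2 = 0 but N^1 v_2 ≠ 0; then v_{j-1} := N · v_j for j = 2, …, 2.

Pick v_2 = (0, 1, 0, 0)ᵀ.
Then v_1 = N · v_2 = (1, 0, 0, 0)ᵀ.

Sanity check: (A − (1)·I) v_1 = (0, 0, 0, 0)ᵀ = 0. ✓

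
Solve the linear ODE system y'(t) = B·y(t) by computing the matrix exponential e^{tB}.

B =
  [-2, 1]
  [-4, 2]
e^{tB} =
  [1 - 2*t, t]
  [-4*t, 2*t + 1]

Strategy: write B = P · J · P⁻¹ where J is a Jordan canonical form, so e^{tB} = P · e^{tJ} · P⁻¹, and e^{tJ} can be computed block-by-block.

B has Jordan form
J =
  [0, 1]
  [0, 0]
(up to reordering of blocks).

Per-block formulas:
  For a 2×2 Jordan block J_2(0): exp(t · J_2(0)) = e^(0t)·(I + t·N), where N is the 2×2 nilpotent shift.

After assembling e^{tJ} and conjugating by P, we get:

e^{tB} =
  [1 - 2*t, t]
  [-4*t, 2*t + 1]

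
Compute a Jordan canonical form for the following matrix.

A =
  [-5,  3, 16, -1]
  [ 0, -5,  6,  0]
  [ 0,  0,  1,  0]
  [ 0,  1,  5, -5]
J_3(-5) ⊕ J_1(1)

The characteristic polynomial is
  det(x·I − A) = x^4 + 14*x^3 + 60*x^2 + 50*x - 125 = (x - 1)*(x + 5)^3

Eigenvalues and multiplicities (the geometric multiplicity of λ is n − rank(A − λI), which equals the number of Jordan blocks for λ):
  λ = -5: algebraic multiplicity = 3, geometric multiplicity = 1
  λ = 1: algebraic multiplicity = 1, geometric multiplicity = 1

Determining the block sizes for each eigenvalue:
  λ = -5: one block (gm = 1), so the single block has size am = 3 → block sizes [3]
  λ = 1: one block (gm = 1), so the single block has size am = 1 → block sizes [1]

Assembling the blocks gives a Jordan form
J =
  [-5,  1,  0, 0]
  [ 0, -5,  1, 0]
  [ 0,  0, -5, 0]
  [ 0,  0,  0, 1]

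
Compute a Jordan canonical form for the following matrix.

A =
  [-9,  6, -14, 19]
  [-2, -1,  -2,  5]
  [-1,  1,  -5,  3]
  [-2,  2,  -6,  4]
J_2(-3) ⊕ J_1(-3) ⊕ J_1(-2)

The characteristic polynomial is
  det(x·I − A) = x^4 + 11*x^3 + 45*x^2 + 81*x + 54 = (x + 2)*(x + 3)^3

Eigenvalues and multiplicities (the geometric multiplicity of λ is n − rank(A − λI), which equals the number of Jordan blocks for λ):
  λ = -3: algebraic multiplicity = 3, geometric multiplicity = 2
  λ = -2: algebraic multiplicity = 1, geometric multiplicity = 1

Determining the block sizes for each eigenvalue:
  λ = -3: 2 blocks summing to 3 forces exactly one block of size 2 and the rest size 1 → block sizes [2, 1]
  λ = -2: one block (gm = 1), so the single block has size am = 1 → block sizes [1]

Assembling the blocks gives a Jordan form
J =
  [-3,  1,  0,  0]
  [ 0, -3,  0,  0]
  [ 0,  0, -3,  0]
  [ 0,  0,  0, -2]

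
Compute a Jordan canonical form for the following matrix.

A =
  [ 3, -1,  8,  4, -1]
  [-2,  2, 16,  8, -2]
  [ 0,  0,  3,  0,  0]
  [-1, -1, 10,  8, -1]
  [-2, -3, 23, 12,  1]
J_3(3) ⊕ J_1(4) ⊕ J_1(4)

The characteristic polynomial is
  det(x·I − A) = x^5 - 17*x^4 + 115*x^3 - 387*x^2 + 648*x - 432 = (x - 4)^2*(x - 3)^3

Eigenvalues and multiplicities (the geometric multiplicity of λ is n − rank(A − λI), which equals the number of Jordan blocks for λ):
  λ = 3: algebraic multiplicity = 3, geometric multiplicity = 1
  λ = 4: algebraic multiplicity = 2, geometric multiplicity = 2

Determining the block sizes for each eigenvalue:
  λ = 3: one block (gm = 1), so the single block has size am = 3 → block sizes [3]
  λ = 4: gm = am = 2, so every block has size 1 → block sizes [1, 1]

Assembling the blocks gives a Jordan form
J =
  [3, 1, 0, 0, 0]
  [0, 3, 1, 0, 0]
  [0, 0, 3, 0, 0]
  [0, 0, 0, 4, 0]
  [0, 0, 0, 0, 4]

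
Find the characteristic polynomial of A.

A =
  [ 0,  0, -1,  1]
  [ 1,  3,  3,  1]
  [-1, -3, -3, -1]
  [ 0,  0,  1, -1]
x^4 + x^3

Expanding det(x·I − A) (e.g. by cofactor expansion or by noting that A is similar to its Jordan form J, which has the same characteristic polynomial as A) gives
  χ_A(x) = x^4 + x^3
which factors as x^3*(x + 1). The eigenvalues (with algebraic multiplicities) are λ = -1 with multiplicity 1, λ = 0 with multiplicity 3.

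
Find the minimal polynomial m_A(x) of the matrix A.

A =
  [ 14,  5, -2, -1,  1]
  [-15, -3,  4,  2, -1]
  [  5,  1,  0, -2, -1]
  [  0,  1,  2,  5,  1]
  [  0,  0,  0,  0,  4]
x^3 - 12*x^2 + 48*x - 64

The characteristic polynomial is χ_A(x) = (x - 4)^5, so the eigenvalues are known. The minimal polynomial is
  m_A(x) = Π_λ (x − λ)^{k_λ}
where k_λ is the size of the *largest* Jordan block for λ (equivalently, the smallest k with (A − λI)^k v = 0 for every generalised eigenvector v of λ).

  λ = 4: largest Jordan block has size 3, contributing (x − 4)^3

So m_A(x) = (x - 4)^3 = x^3 - 12*x^2 + 48*x - 64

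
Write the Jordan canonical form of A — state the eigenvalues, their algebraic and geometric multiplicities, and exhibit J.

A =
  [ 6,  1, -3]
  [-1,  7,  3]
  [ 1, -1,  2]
J_3(5)

The characteristic polynomial is
  det(x·I − A) = x^3 - 15*x^2 + 75*x - 125 = (x - 5)^3

Eigenvalues and multiplicities (the geometric multiplicity of λ is n − rank(A − λI), which equals the number of Jordan blocks for λ):
  λ = 5: algebraic multiplicity = 3, geometric multiplicity = 1

Determining the block sizes for each eigenvalue:
  λ = 5: one block (gm = 1), so the single block has size am = 3 → block sizes [3]

Assembling the blocks gives a Jordan form
J =
  [5, 1, 0]
  [0, 5, 1]
  [0, 0, 5]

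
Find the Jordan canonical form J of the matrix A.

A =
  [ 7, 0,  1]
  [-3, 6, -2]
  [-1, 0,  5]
J_3(6)

The characteristic polynomial is
  det(x·I − A) = x^3 - 18*x^2 + 108*x - 216 = (x - 6)^3

Eigenvalues and multiplicities (the geometric multiplicity of λ is n − rank(A − λI), which equals the number of Jordan blocks for λ):
  λ = 6: algebraic multiplicity = 3, geometric multiplicity = 1

Determining the block sizes for each eigenvalue:
  λ = 6: one block (gm = 1), so the single block has size am = 3 → block sizes [3]

Assembling the blocks gives a Jordan form
J =
  [6, 1, 0]
  [0, 6, 1]
  [0, 0, 6]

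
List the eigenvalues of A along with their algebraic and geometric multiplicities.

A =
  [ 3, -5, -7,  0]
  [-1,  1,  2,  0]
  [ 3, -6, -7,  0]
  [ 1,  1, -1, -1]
λ = -1: alg = 4, geom = 2

Step 1 — factor the characteristic polynomial to read off the algebraic multiplicities:
  χ_A(x) = (x + 1)^4

Step 2 — compute geometric multiplicities via the rank-nullity identity g(λ) = n − rank(A − λI):
  rank(A − (-1)·I) = 2, so dim ker(A − (-1)·I) = n − 2 = 2

Summary:
  λ = -1: algebraic multiplicity = 4, geometric multiplicity = 2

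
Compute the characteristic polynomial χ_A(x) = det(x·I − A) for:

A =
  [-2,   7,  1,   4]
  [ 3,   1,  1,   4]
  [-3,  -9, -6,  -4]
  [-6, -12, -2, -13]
x^4 + 20*x^3 + 150*x^2 + 500*x + 625

Expanding det(x·I − A) (e.g. by cofactor expansion or by noting that A is similar to its Jordan form J, which has the same characteristic polynomial as A) gives
  χ_A(x) = x^4 + 20*x^3 + 150*x^2 + 500*x + 625
which factors as (x + 5)^4. The eigenvalues (with algebraic multiplicities) are λ = -5 with multiplicity 4.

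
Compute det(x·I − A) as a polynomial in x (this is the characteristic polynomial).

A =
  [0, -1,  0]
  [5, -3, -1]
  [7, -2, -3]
x^3 + 6*x^2 + 12*x + 8

Expanding det(x·I − A) (e.g. by cofactor expansion or by noting that A is similar to its Jordan form J, which has the same characteristic polynomial as A) gives
  χ_A(x) = x^3 + 6*x^2 + 12*x + 8
which factors as (x + 2)^3. The eigenvalues (with algebraic multiplicities) are λ = -2 with multiplicity 3.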